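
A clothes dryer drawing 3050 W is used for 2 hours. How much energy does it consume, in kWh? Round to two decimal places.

6.10 kWh

Energy = 3.05 kW × 2 h = 6.1 kWh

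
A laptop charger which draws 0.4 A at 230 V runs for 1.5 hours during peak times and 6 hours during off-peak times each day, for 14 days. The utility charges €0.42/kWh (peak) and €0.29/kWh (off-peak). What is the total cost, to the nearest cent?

Power = 0.4 A × 230 V = 92 W = 0.092 kW
Peak energy = 0.092 kW × 1.5 h × 14 = 1.932 kWh
Off-peak energy = 0.092 kW × 6 h × 14 = 7.728 kWh
Cost = 1.932 × €0.42 + 7.728 × €0.29 = €0.81144 + €2.24112 = €3.05

€3.05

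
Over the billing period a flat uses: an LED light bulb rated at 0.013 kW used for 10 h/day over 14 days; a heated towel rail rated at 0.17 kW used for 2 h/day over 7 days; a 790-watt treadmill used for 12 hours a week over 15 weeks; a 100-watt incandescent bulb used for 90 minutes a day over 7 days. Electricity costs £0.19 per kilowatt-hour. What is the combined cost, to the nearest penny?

£28.02

LED light bulb: Runtime = 10 h/day × 14 days = 140 h
LED light bulb: 0.013 kW × 140 h = 1.82 kWh
heated towel rail: Runtime = 2 h/day × 7 days = 14 h
heated towel rail: 0.17 kW × 14 h = 2.38 kWh
treadmill: Runtime = 12 h/week × 15 weeks = 180 h
treadmill: 0.79 kW × 180 h = 142.2 kWh
incandescent bulb: Runtime = 90 min × 7 = 630 min = 10.5 h
incandescent bulb: 0.1 kW × 10.5 h = 1.05 kWh
Total energy = 147.45 kWh
Cost = 147.45 × £0.19 = £28.02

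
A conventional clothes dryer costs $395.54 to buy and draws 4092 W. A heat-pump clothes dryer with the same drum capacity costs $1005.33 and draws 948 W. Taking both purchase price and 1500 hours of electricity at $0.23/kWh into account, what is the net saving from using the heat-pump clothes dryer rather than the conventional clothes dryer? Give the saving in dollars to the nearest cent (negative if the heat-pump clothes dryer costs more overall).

$474.89

conventional clothes dryer: $395.54 + (4092/1000) kW × 1500 h × $0.23 = $395.54 + $1411.74 = $1807.28
heat-pump clothes dryer: $1005.33 + (948/1000) kW × 1500 h × $0.23 = $1005.33 + $327.06 = $1332.39
Saving = $1807.28 − $1332.39 = $474.89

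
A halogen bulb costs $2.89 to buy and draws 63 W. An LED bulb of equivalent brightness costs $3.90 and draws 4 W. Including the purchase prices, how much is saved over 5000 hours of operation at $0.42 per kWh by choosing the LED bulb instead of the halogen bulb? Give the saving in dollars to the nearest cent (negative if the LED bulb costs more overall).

halogen bulb: $2.89 + (63/1000) kW × 5000 h × $0.42 = $2.89 + $132.3 = $135.19
LED bulb: $3.90 + (4/1000) kW × 5000 h × $0.42 = $3.90 + $8.4 = $12.3
Saving = $135.19 − $12.3 = $122.89

$122.89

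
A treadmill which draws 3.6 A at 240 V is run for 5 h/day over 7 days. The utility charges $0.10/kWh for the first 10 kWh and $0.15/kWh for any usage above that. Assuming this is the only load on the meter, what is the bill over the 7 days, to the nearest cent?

$4.04

Power = 3.6 A × 240 V = 864 W = 0.864 kW
Runtime = 5 h/day × 7 days = 35 h
Energy = 0.864 kW × 35 h = 30.24 kWh
Tier 1 (0–10 kWh): 10 × $0.10 = $1
Above 10 kWh: 20.24 × $0.15 = $3.036
Bill = $4.04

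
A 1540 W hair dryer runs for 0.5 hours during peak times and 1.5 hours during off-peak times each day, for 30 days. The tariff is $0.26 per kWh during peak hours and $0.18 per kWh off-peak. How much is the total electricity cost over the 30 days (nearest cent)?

$18.48

Peak energy = 1.54 kW × 0.5 h × 30 = 23.1 kWh
Off-peak energy = 1.54 kW × 1.5 h × 30 = 69.3 kWh
Cost = 23.1 × $0.26 + 69.3 × $0.18 = $6.006 + $12.474 = $18.48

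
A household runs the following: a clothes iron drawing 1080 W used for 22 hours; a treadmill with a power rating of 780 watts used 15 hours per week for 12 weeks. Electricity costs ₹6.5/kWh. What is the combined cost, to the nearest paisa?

clothes iron: 1.08 kW × 22 h = 23.76 kWh
treadmill: Runtime = 15 h/week × 12 weeks = 180 h
treadmill: 0.78 kW × 180 h = 140.4 kWh
Total energy = 164.16 kWh
Cost = 164.16 × ₹6.5 = ₹1067.04

₹1067.04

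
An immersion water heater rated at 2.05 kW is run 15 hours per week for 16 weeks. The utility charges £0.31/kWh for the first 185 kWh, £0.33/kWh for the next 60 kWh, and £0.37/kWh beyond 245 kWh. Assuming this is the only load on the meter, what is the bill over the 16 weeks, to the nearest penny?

Runtime = 15 h/week × 16 weeks = 240 h
Energy = 2.05 kW × 240 h = 492 kWh
Tier 1 (0–185 kWh): 185 × £0.31 = £57.35
Tier 2 (185–245 kWh): 60 × £0.33 = £19.8
Above 245 kWh: 247 × £0.37 = £91.39
Bill = £168.54

£168.54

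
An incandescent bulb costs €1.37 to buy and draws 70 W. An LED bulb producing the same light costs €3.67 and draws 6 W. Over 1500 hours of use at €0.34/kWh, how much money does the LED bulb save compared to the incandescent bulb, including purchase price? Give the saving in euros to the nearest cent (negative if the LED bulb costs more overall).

€30.34

incandescent bulb: €1.37 + (70/1000) kW × 1500 h × €0.34 = €1.37 + €35.7 = €37.07
LED bulb: €3.67 + (6/1000) kW × 1500 h × €0.34 = €3.67 + €3.06 = €6.73
Saving = €37.07 − €6.73 = €30.34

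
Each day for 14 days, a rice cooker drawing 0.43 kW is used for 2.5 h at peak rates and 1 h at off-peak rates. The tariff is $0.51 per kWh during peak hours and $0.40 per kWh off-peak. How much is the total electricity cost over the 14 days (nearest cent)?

Peak energy = 0.43 kW × 2.5 h × 14 = 15.05 kWh
Off-peak energy = 0.43 kW × 1 h × 14 = 6.02 kWh
Cost = 15.05 × $0.51 + 6.02 × $0.40 = $7.6755 + $2.408 = $10.08

$10.08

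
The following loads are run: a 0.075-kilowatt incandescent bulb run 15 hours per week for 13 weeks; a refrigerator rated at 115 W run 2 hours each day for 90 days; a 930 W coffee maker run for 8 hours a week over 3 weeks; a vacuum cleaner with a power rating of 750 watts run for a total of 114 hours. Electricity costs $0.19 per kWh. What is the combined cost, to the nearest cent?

$27.20

incandescent bulb: Runtime = 15 h/week × 13 weeks = 195 h
incandescent bulb: 0.075 kW × 195 h = 14.625 kWh
refrigerator: Runtime = 2 h/day × 90 days = 180 h
refrigerator: 0.115 kW × 180 h = 20.7 kWh
coffee maker: Runtime = 8 h/week × 3 weeks = 24 h
coffee maker: 0.93 kW × 24 h = 22.32 kWh
vacuum cleaner: 0.75 kW × 114 h = 85.5 kWh
Total energy = 143.145 kWh
Cost = 143.145 × $0.19 = $27.20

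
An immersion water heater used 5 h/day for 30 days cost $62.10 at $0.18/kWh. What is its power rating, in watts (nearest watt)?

Energy = $62.10 ÷ $0.18/kWh = 345 kWh
Runtime = 5 h/day × 30 days = 150 h
Power = 345 kWh ÷ 150 h = 2.3 kW = 2300 W

2300 W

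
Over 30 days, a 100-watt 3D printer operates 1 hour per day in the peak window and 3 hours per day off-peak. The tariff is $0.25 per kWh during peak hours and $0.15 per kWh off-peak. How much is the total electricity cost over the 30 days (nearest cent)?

$2.10

Peak energy = 0.1 kW × 1 h × 30 = 3 kWh
Off-peak energy = 0.1 kW × 3 h × 30 = 9 kWh
Cost = 3 × $0.25 + 9 × $0.15 = $0.75 + $1.35 = $2.10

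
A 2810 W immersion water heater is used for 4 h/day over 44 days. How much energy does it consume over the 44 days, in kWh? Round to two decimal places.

494.56 kWh

Runtime = 4 h/day × 44 days = 176 h
Energy = 2.81 kW × 176 h = 494.56 kWh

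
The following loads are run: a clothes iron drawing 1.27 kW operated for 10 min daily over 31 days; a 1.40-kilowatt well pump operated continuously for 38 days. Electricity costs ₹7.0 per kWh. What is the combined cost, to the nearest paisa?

clothes iron: Runtime = 10 min × 31 = 310 min = 5.166666… h
clothes iron: 1.27 kW × 5.166666… h = 6.561666… kWh
well pump: Runtime = 24 h × 38 = 912 h
well pump: 1.4 kW × 912 h = 1276.8 kWh
Total energy = 1283.361666… kWh
Cost = 1283.361666… × ₹7.0 = ₹8983.53

₹8983.53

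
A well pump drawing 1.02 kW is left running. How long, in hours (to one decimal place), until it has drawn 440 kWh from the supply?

Hours = 440 kWh ÷ 1.02 kW = 431.4 h

431.4 h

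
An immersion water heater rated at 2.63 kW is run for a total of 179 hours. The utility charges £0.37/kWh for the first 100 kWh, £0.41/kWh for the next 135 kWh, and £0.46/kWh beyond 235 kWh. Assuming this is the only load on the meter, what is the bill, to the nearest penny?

Energy = 2.63 kW × 179 h = 470.77 kWh
Tier 1 (0–100 kWh): 100 × £0.37 = £37
Tier 2 (100–235 kWh): 135 × £0.41 = £55.35
Above 235 kWh: 235.77 × £0.46 = £108.4542
Bill = £200.80

£200.80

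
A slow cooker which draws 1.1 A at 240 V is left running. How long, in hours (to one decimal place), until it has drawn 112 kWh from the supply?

424.2 h

Power = 1.1 A × 240 V = 264 W = 0.264 kW
Hours = 112 kWh ÷ 0.264 kW = 424.2 h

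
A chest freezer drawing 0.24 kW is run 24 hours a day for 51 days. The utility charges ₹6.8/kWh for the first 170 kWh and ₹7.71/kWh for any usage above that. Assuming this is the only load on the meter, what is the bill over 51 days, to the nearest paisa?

Runtime = 24 h × 51 = 1224 h
Energy = 0.24 kW × 1224 h = 293.76 kWh
Tier 1 (0–170 kWh): 170 × ₹6.8 = ₹1156
Above 170 kWh: 123.76 × ₹7.71 = ₹954.1896
Bill = ₹2110.19

₹2110.19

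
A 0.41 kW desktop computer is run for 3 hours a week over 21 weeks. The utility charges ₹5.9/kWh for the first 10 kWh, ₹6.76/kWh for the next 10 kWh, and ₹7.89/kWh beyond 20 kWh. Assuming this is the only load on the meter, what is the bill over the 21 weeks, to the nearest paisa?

Runtime = 3 h/week × 21 weeks = 63 h
Energy = 0.41 kW × 63 h = 25.83 kWh
Tier 1 (0–10 kWh): 10 × ₹5.9 = ₹59
Tier 2 (10–20 kWh): 10 × ₹6.76 = ₹67.6
Above 20 kWh: 5.83 × ₹7.89 = ₹45.9987
Bill = ₹172.60

₹172.60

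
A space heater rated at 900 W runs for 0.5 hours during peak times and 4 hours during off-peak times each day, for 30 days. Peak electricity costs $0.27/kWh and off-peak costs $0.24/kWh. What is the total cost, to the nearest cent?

Peak energy = 0.9 kW × 0.5 h × 30 = 13.5 kWh
Off-peak energy = 0.9 kW × 4 h × 30 = 108 kWh
Cost = 13.5 × $0.27 + 108 × $0.24 = $3.645 + $25.92 = $29.57

$29.57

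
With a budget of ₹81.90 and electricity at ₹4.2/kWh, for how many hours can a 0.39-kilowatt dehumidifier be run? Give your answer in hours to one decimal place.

Energy available = ₹81.90 ÷ ₹4.2/kWh = 19.5 kWh
Hours = 19.5 kWh ÷ 0.39 kW = 50.0 h

50.0 h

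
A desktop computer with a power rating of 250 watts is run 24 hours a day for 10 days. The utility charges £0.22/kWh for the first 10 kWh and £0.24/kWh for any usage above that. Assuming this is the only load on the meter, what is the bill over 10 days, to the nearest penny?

£14.20

Runtime = 24 h × 10 = 240 h
Energy = 0.25 kW × 240 h = 60 kWh
Tier 1 (0–10 kWh): 10 × £0.22 = £2.2
Above 10 kWh: 50 × £0.24 = £12
Bill = £14.20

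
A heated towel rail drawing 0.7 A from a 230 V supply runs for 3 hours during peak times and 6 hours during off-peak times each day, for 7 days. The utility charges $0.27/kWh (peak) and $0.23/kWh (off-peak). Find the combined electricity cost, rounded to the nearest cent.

Power = 0.7 A × 230 V = 161 W = 0.161 kW
Peak energy = 0.161 kW × 3 h × 7 = 3.381 kWh
Off-peak energy = 0.161 kW × 6 h × 7 = 6.762 kWh
Cost = 3.381 × $0.27 + 6.762 × $0.23 = $0.91287 + $1.55526 = $2.47

$2.47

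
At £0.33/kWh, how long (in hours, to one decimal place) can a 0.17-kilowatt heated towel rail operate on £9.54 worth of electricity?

170.1 h

Energy available = £9.54 ÷ £0.33/kWh = 28.9091 kWh
Hours = 28.9091 kWh ÷ 0.17 kW = 170.1 h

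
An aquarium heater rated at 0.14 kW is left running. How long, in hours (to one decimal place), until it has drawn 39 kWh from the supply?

278.6 h

Hours = 39 kWh ÷ 0.14 kW = 278.6 h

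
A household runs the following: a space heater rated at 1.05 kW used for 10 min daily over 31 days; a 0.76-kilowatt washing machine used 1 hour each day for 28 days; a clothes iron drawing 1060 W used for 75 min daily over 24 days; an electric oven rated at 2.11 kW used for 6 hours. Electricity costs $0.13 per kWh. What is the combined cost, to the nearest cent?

space heater: Runtime = 10 min × 31 = 310 min = 5.166666… h
space heater: 1.05 kW × 5.166666… h = 5.425 kWh
washing machine: Runtime = 1 h/day × 28 days = 28 h
washing machine: 0.76 kW × 28 h = 21.28 kWh
clothes iron: Runtime = 75 min × 24 = 1800 min = 30 h
clothes iron: 1.06 kW × 30 h = 31.8 kWh
electric oven: 2.11 kW × 6 h = 12.66 kWh
Total energy = 71.165 kWh
Cost = 71.165 × $0.13 = $9.25

$9.25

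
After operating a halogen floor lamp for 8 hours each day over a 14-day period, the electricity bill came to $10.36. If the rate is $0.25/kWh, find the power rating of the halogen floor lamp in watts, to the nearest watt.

Energy = $10.36 ÷ $0.25/kWh = 41.44 kWh
Runtime = 8 h/day × 14 days = 112 h
Power = 41.44 kWh ÷ 112 h = 0.37 kW = 370 W

370 W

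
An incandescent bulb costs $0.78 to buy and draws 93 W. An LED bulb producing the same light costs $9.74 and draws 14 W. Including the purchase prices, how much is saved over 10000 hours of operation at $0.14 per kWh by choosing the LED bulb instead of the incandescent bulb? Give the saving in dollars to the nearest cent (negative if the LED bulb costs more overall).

incandescent bulb: $0.78 + (93/1000) kW × 10000 h × $0.14 = $0.78 + $130.2 = $130.98
LED bulb: $9.74 + (14/1000) kW × 10000 h × $0.14 = $9.74 + $19.6 = $29.34
Saving = $130.98 − $29.34 = $101.64

$101.64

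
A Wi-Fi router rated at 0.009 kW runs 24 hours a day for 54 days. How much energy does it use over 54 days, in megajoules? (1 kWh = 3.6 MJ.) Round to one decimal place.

42.0 MJ

Runtime = 24 h × 54 = 1296 h
Energy = 0.009 kW × 1296 h = 11.664 kWh
= 11.664 × 3.6 MJ = 42.0 MJ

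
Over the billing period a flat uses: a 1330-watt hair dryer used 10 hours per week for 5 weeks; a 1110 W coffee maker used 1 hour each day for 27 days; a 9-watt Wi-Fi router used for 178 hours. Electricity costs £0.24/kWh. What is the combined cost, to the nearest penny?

£23.54

hair dryer: Runtime = 10 h/week × 5 weeks = 50 h
hair dryer: 1.33 kW × 50 h = 66.5 kWh
coffee maker: Runtime = 1 h/day × 27 days = 27 h
coffee maker: 1.11 kW × 27 h = 29.97 kWh
Wi-Fi router: 0.009 kW × 178 h = 1.602 kWh
Total energy = 98.072 kWh
Cost = 98.072 × £0.24 = £23.54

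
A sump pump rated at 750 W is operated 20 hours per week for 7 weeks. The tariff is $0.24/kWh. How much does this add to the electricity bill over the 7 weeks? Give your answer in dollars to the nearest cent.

Runtime = 20 h/week × 7 weeks = 140 h
Energy = 0.75 kW × 140 h = 105 kWh
Cost = 105 kWh × $0.24/kWh = $25.20

$25.20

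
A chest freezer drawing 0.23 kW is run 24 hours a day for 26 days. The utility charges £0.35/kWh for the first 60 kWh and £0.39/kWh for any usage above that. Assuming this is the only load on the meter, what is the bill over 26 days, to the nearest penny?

Runtime = 24 h × 26 = 624 h
Energy = 0.23 kW × 624 h = 143.52 kWh
Tier 1 (0–60 kWh): 60 × £0.35 = £21
Above 60 kWh: 83.52 × £0.39 = £32.5728
Bill = £53.57

£53.57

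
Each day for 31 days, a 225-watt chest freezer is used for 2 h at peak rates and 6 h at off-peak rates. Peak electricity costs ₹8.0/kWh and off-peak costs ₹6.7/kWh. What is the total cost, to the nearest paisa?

Peak energy = 0.225 kW × 2 h × 31 = 13.95 kWh
Off-peak energy = 0.225 kW × 6 h × 31 = 41.85 kWh
Cost = 13.95 × ₹8.0 + 41.85 × ₹6.7 = ₹111.6 + ₹280.395 = ₹392.00

₹392.00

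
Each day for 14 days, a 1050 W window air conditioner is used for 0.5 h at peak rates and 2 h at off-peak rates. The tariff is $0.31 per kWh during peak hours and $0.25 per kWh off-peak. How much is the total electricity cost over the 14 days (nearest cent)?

$9.63

Peak energy = 1.05 kW × 0.5 h × 14 = 7.35 kWh
Off-peak energy = 1.05 kW × 2 h × 14 = 29.4 kWh
Cost = 7.35 × $0.31 + 29.4 × $0.25 = $2.2785 + $7.35 = $9.63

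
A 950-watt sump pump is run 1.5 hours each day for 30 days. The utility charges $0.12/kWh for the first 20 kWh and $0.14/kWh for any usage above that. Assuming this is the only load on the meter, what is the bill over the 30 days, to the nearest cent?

Runtime = 1.5 h/day × 30 days = 45 h
Energy = 0.95 kW × 45 h = 42.75 kWh
Tier 1 (0–20 kWh): 20 × $0.12 = $2.4
Above 20 kWh: 22.75 × $0.14 = $3.185
Bill = $5.59

$5.59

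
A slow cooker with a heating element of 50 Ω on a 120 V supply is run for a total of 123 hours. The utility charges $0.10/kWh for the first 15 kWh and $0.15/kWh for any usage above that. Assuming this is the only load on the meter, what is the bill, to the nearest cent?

$4.56

Power = V²/R = 120²/50 = 288 W = 0.288 kW
Energy = 0.288 kW × 123 h = 35.424 kWh
Tier 1 (0–15 kWh): 15 × $0.10 = $1.5
Above 15 kWh: 20.424 × $0.15 = $3.0636
Bill = $4.56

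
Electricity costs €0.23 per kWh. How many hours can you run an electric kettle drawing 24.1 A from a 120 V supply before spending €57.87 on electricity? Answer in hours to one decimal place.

Power = 24.1 A × 120 V = 2892 W = 2.892 kW
Energy available = €57.87 ÷ €0.23/kWh = 251.6087 kWh
Hours = 251.6087 kWh ÷ 2.892 kW = 87.0 h

87.0 h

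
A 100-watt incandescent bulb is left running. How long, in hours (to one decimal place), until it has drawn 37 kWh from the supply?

370.0 h

Hours = 37 kWh ÷ 0.1 kW = 370.0 h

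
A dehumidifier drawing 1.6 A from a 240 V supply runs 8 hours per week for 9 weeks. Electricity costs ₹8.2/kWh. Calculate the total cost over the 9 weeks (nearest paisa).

₹226.71

Power = 1.6 A × 240 V = 384 W = 0.384 kW
Runtime = 8 h/week × 9 weeks = 72 h
Energy = 0.384 kW × 72 h = 27.648 kWh
Cost = 27.648 kWh × ₹8.2/kWh = ₹226.71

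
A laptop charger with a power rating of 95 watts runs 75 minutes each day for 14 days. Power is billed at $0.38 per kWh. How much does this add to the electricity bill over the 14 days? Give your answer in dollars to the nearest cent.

Runtime = 75 min × 14 = 1050 min = 17.5 h
Energy = 0.095 kW × 17.5 h = 1.6625 kWh
Cost = 1.6625 kWh × $0.38/kWh = $0.63

$0.63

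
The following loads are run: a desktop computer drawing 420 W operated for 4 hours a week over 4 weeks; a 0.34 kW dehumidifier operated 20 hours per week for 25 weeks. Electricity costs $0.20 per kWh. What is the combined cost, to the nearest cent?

desktop computer: Runtime = 4 h/week × 4 weeks = 16 h
desktop computer: 0.42 kW × 16 h = 6.72 kWh
dehumidifier: Runtime = 20 h/week × 25 weeks = 500 h
dehumidifier: 0.34 kW × 500 h = 170 kWh
Total energy = 176.72 kWh
Cost = 176.72 × $0.20 = $35.34

$35.34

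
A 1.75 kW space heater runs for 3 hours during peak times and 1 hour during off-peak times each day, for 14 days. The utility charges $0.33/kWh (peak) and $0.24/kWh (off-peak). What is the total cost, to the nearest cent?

$30.14

Peak energy = 1.75 kW × 3 h × 14 = 73.5 kWh
Off-peak energy = 1.75 kW × 1 h × 14 = 24.5 kWh
Cost = 73.5 × $0.33 + 24.5 × $0.24 = $24.255 + $5.88 = $30.14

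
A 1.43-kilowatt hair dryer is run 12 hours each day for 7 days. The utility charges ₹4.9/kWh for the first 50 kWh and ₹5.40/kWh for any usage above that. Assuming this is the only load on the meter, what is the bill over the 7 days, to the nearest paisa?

Runtime = 12 h/day × 7 days = 84 h
Energy = 1.43 kW × 84 h = 120.12 kWh
Tier 1 (0–50 kWh): 50 × ₹4.9 = ₹245
Above 50 kWh: 70.12 × ₹5.40 = ₹378.648
Bill = ₹623.65

₹623.65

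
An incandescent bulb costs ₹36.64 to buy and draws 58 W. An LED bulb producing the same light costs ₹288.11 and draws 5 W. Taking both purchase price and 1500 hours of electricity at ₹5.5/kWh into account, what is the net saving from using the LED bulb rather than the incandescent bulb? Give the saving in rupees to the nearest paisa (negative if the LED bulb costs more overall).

incandescent bulb: ₹36.64 + (58/1000) kW × 1500 h × ₹5.5 = ₹36.64 + ₹478.5 = ₹515.14
LED bulb: ₹288.11 + (5/1000) kW × 1500 h × ₹5.5 = ₹288.11 + ₹41.25 = ₹329.36
Saving = ₹515.14 − ₹329.36 = ₹185.78

₹185.78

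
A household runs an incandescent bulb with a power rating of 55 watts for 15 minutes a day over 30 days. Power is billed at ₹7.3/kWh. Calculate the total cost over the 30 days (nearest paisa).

₹3.01

Runtime = 15 min × 30 = 450 min = 7.5 h
Energy = 0.055 kW × 7.5 h = 0.4125 kWh
Cost = 0.4125 kWh × ₹7.3/kWh = ₹3.01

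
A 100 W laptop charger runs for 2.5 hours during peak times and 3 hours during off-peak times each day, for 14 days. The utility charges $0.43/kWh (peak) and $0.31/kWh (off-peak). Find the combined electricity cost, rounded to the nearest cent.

$2.81

Peak energy = 0.1 kW × 2.5 h × 14 = 3.5 kWh
Off-peak energy = 0.1 kW × 3 h × 14 = 4.2 kWh
Cost = 3.5 × $0.43 + 4.2 × $0.31 = $1.505 + $1.302 = $2.81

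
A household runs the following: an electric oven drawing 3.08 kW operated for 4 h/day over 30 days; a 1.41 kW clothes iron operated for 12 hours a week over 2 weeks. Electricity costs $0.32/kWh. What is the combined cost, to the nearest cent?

electric oven: Runtime = 4 h/day × 30 days = 120 h
electric oven: 3.08 kW × 120 h = 369.6 kWh
clothes iron: Runtime = 12 h/week × 2 weeks = 24 h
clothes iron: 1.41 kW × 24 h = 33.84 kWh
Total energy = 403.44 kWh
Cost = 403.44 × $0.32 = $129.10

$129.10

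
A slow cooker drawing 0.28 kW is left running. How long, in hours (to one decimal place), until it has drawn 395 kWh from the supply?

1410.7 h

Hours = 395 kWh ÷ 0.28 kW = 1410.7 h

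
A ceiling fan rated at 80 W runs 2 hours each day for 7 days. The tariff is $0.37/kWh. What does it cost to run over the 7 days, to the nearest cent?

Runtime = 2 h/day × 7 days = 14 h
Energy = 0.08 kW × 14 h = 1.12 kWh
Cost = 1.12 kWh × $0.37/kWh = $0.41

$0.41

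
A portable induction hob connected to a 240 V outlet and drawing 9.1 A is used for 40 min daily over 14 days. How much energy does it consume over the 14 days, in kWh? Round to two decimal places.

Power = 9.1 A × 240 V = 2184 W = 2.184 kW
Runtime = 40 min × 14 = 560 min = 9.333333… h
Energy = 2.184 kW × 9.333333… h = 20.384 kWh ≈ 20.38 kWh

20.38 kWh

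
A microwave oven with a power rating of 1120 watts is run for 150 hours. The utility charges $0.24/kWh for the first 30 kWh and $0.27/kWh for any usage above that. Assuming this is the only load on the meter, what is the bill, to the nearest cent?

Energy = 1.12 kW × 150 h = 168 kWh
Tier 1 (0–30 kWh): 30 × $0.24 = $7.2
Above 30 kWh: 138 × $0.27 = $37.26
Bill = $44.46

$44.46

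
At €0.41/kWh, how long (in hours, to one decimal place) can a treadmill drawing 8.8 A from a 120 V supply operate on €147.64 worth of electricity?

Power = 8.8 A × 120 V = 1056 W = 1.056 kW
Energy available = €147.64 ÷ €0.41/kWh = 360.0976 kWh
Hours = 360.0976 kWh ÷ 1.056 kW = 341.0 h

341.0 h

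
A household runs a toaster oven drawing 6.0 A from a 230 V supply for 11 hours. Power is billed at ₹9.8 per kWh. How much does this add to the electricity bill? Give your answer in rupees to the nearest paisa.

Power = 6.0 A × 230 V = 1380 W = 1.38 kW
Energy = 1.38 kW × 11 h = 15.18 kWh
Cost = 15.18 kWh × ₹9.8/kWh = ₹148.76

₹148.76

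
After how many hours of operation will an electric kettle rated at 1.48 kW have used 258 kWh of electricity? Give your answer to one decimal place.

Hours = 258 kWh ÷ 1.48 kW = 174.3 h

174.3 h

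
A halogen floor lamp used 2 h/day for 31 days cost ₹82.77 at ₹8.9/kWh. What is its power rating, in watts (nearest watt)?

150 W

Energy = ₹82.77 ÷ ₹8.9/kWh = 9.3 kWh
Runtime = 2 h/day × 31 days = 62 h
Power = 9.3 kWh ÷ 62 h = 0.15 kW = 150 W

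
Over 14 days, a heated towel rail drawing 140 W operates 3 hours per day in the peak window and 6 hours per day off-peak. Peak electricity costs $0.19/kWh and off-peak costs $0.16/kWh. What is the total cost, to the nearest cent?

Peak energy = 0.14 kW × 3 h × 14 = 5.88 kWh
Off-peak energy = 0.14 kW × 6 h × 14 = 11.76 kWh
Cost = 5.88 × $0.19 + 11.76 × $0.16 = $1.1172 + $1.8816 = $3.00

$3.00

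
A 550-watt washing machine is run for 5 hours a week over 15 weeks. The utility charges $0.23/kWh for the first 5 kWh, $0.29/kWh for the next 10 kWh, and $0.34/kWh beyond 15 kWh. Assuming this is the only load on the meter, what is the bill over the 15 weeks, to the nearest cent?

$12.98

Runtime = 5 h/week × 15 weeks = 75 h
Energy = 0.55 kW × 75 h = 41.25 kWh
Tier 1 (0–5 kWh): 5 × $0.23 = $1.15
Tier 2 (5–15 kWh): 10 × $0.29 = $2.9
Above 15 kWh: 26.25 × $0.34 = $8.925
Bill = $12.98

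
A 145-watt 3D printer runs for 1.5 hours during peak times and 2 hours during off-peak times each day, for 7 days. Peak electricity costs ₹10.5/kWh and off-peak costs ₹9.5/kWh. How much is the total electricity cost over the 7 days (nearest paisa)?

Peak energy = 0.145 kW × 1.5 h × 7 = 1.5225 kWh
Off-peak energy = 0.145 kW × 2 h × 7 = 2.03 kWh
Cost = 1.5225 × ₹10.5 + 2.03 × ₹9.5 = ₹15.98625 + ₹19.285 = ₹35.27

₹35.27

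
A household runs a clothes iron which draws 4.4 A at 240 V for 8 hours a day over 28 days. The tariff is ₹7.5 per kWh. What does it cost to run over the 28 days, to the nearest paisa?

Power = 4.4 A × 240 V = 1056 W = 1.056 kW
Runtime = 8 h/day × 28 days = 224 h
Energy = 1.056 kW × 224 h = 236.544 kWh
Cost = 236.544 kWh × ₹7.5/kWh = ₹1774.08

₹1774.08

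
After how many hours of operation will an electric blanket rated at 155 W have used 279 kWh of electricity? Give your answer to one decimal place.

1800.0 h

Hours = 279 kWh ÷ 0.155 kW = 1800.0 h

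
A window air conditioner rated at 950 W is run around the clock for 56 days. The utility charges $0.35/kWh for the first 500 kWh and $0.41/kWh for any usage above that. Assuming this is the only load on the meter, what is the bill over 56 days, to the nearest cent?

Runtime = 24 h × 56 = 1344 h
Energy = 0.95 kW × 1344 h = 1276.8 kWh
Tier 1 (0–500 kWh): 500 × $0.35 = $175
Above 500 kWh: 776.8 × $0.41 = $318.488
Bill = $493.49

$493.49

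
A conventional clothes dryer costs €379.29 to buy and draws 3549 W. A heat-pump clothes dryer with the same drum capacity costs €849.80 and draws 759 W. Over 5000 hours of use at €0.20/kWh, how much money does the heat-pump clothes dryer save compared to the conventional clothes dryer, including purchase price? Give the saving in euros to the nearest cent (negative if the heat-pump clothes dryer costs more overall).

€2319.49

conventional clothes dryer: €379.29 + (3549/1000) kW × 5000 h × €0.20 = €379.29 + €3549 = €3928.29
heat-pump clothes dryer: €849.80 + (759/1000) kW × 5000 h × €0.20 = €849.80 + €759 = €1608.8
Saving = €3928.29 − €1608.8 = €2319.49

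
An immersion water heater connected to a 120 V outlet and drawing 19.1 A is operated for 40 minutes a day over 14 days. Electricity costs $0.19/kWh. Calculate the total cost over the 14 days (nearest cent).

$4.06

Power = 19.1 A × 120 V = 2292 W = 2.292 kW
Runtime = 40 min × 14 = 560 min = 9.333333… h
Energy = 2.292 kW × 9.333333… h = 21.392 kWh
Cost = 21.392 kWh × $0.19/kWh = $4.06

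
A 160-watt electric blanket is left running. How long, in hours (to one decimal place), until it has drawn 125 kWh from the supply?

781.3 h

Hours = 125 kWh ÷ 0.16 kW = 781.3 h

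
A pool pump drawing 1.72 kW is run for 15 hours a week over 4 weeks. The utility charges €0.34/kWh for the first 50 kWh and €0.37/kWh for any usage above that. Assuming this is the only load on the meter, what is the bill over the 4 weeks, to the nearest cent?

€36.68

Runtime = 15 h/week × 4 weeks = 60 h
Energy = 1.72 kW × 60 h = 103.2 kWh
Tier 1 (0–50 kWh): 50 × €0.34 = €17
Above 50 kWh: 53.2 × €0.37 = €19.684
Bill = €36.68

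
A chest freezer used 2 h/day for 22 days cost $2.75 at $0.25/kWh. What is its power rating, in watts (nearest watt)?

250 W

Energy = $2.75 ÷ $0.25/kWh = 11 kWh
Runtime = 2 h/day × 22 days = 44 h
Power = 11 kWh ÷ 44 h = 0.25 kW = 250 W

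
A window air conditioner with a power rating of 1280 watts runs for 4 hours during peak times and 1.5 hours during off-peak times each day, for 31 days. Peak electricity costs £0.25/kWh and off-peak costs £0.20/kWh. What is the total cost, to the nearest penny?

£51.58

Peak energy = 1.28 kW × 4 h × 31 = 158.72 kWh
Off-peak energy = 1.28 kW × 1.5 h × 31 = 59.52 kWh
Cost = 158.72 × £0.25 + 59.52 × £0.20 = £39.68 + £11.904 = £51.58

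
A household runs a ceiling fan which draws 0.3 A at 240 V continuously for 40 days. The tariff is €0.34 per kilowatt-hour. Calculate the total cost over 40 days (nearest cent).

Power = 0.3 A × 240 V = 72 W = 0.072 kW
Runtime = 24 h × 40 = 960 h
Energy = 0.072 kW × 960 h = 69.12 kWh
Cost = 69.12 kWh × €0.34/kWh = €23.50

€23.50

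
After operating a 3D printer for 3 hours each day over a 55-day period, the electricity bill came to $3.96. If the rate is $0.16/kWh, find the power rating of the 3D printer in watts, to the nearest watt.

Energy = $3.96 ÷ $0.16/kWh = 24.75 kWh
Runtime = 3 h/day × 55 days = 165 h
Power = 24.75 kWh ÷ 165 h = 0.15 kW = 150 W

150 W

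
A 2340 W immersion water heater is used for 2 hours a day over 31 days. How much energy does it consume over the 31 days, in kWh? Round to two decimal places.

145.08 kWh

Runtime = 2 h/day × 31 days = 62 h
Energy = 2.34 kW × 62 h = 145.08 kWh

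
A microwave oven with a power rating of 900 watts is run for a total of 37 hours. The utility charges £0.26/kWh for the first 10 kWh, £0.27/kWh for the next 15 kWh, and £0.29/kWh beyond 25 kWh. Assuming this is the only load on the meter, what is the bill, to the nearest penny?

£9.06

Energy = 0.9 kW × 37 h = 33.3 kWh
Tier 1 (0–10 kWh): 10 × £0.26 = £2.6
Tier 2 (10–25 kWh): 15 × £0.27 = £4.05
Above 25 kWh: 8.3 × £0.29 = £2.407
Bill = £9.06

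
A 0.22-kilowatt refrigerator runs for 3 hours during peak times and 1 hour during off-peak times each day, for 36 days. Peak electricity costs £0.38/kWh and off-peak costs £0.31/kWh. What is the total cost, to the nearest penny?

£11.48

Peak energy = 0.22 kW × 3 h × 36 = 23.76 kWh
Off-peak energy = 0.22 kW × 1 h × 36 = 7.92 kWh
Cost = 23.76 × £0.38 + 7.92 × £0.31 = £9.0288 + £2.4552 = £11.48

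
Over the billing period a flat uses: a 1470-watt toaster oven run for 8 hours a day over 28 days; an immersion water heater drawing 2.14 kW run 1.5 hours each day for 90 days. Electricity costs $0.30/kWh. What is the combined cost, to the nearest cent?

toaster oven: Runtime = 8 h/day × 28 days = 224 h
toaster oven: 1.47 kW × 224 h = 329.28 kWh
immersion water heater: Runtime = 1.5 h/day × 90 days = 135 h
immersion water heater: 2.14 kW × 135 h = 288.9 kWh
Total energy = 618.18 kWh
Cost = 618.18 × $0.30 = $185.45

$185.45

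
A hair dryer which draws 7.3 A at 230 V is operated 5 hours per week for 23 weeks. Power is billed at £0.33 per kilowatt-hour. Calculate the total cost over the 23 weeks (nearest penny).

£63.72

Power = 7.3 A × 230 V = 1679 W = 1.679 kW
Runtime = 5 h/week × 23 weeks = 115 h
Energy = 1.679 kW × 115 h = 193.085 kWh
Cost = 193.085 kWh × £0.33/kWh = £63.72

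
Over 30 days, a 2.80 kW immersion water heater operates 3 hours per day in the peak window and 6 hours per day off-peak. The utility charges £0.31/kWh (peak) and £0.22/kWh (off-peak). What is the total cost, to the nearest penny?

Peak energy = 2.8 kW × 3 h × 30 = 252 kWh
Off-peak energy = 2.8 kW × 6 h × 30 = 504 kWh
Cost = 252 × £0.31 + 504 × £0.22 = £78.12 + £110.88 = £189.00

£189.00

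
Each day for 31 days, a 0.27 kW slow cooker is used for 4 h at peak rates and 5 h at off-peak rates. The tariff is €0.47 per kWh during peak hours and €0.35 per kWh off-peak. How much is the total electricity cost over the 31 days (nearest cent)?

Peak energy = 0.27 kW × 4 h × 31 = 33.48 kWh
Off-peak energy = 0.27 kW × 5 h × 31 = 41.85 kWh
Cost = 33.48 × €0.47 + 41.85 × €0.35 = €15.7356 + €14.6475 = €30.38

€30.38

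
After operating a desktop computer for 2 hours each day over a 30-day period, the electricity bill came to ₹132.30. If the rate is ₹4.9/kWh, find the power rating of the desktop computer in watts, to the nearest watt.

Energy = ₹132.30 ÷ ₹4.9/kWh = 27 kWh
Runtime = 2 h/day × 30 days = 60 h
Power = 27 kWh ÷ 60 h = 0.45 kW = 450 W

450 W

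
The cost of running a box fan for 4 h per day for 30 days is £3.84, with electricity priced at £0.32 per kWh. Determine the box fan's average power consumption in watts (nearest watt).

100 W

Energy = £3.84 ÷ £0.32/kWh = 12 kWh
Runtime = 4 h/day × 30 days = 120 h
Power = 12 kWh ÷ 120 h = 0.1 kW = 100 W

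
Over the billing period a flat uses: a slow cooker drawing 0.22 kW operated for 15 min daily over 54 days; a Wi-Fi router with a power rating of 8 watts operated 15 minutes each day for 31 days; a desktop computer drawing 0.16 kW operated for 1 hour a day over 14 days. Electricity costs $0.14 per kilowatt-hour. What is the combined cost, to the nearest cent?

$0.74

slow cooker: Runtime = 15 min × 54 = 810 min = 13.5 h
slow cooker: 0.22 kW × 13.5 h = 2.97 kWh
Wi-Fi router: Runtime = 15 min × 31 = 465 min = 7.75 h
Wi-Fi router: 0.008 kW × 7.75 h = 0.062 kWh
desktop computer: Runtime = 1 h/day × 14 days = 14 h
desktop computer: 0.16 kW × 14 h = 2.24 kWh
Total energy = 5.272 kWh
Cost = 5.272 × $0.14 = $0.74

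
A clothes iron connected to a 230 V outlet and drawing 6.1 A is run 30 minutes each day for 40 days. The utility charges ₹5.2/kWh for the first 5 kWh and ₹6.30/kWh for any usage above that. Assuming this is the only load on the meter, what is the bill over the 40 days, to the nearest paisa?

Power = 6.1 A × 230 V = 1403 W = 1.403 kW
Runtime = 30 min × 40 = 1200 min = 20 h
Energy = 1.403 kW × 20 h = 28.06 kWh
Tier 1 (0–5 kWh): 5 × ₹5.2 = ₹26
Above 5 kWh: 23.06 × ₹6.30 = ₹145.278
Bill = ₹171.28

₹171.28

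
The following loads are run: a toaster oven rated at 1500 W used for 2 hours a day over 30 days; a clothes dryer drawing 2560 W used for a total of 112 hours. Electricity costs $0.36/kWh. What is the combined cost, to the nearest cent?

$135.62

toaster oven: Runtime = 2 h/day × 30 days = 60 h
toaster oven: 1.5 kW × 60 h = 90 kWh
clothes dryer: 2.56 kW × 112 h = 286.72 kWh
Total energy = 376.72 kWh
Cost = 376.72 × $0.36 = $135.62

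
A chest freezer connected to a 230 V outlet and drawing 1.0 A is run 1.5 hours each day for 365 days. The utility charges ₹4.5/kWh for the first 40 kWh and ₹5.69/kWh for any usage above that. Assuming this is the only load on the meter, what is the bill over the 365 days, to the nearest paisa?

₹668.91

Power = 1.0 A × 230 V = 230 W = 0.23 kW
Runtime = 1.5 h/day × 365 days = 547.5 h
Energy = 0.23 kW × 547.5 h = 125.925 kWh
Tier 1 (0–40 kWh): 40 × ₹4.5 = ₹180
Above 40 kWh: 85.925 × ₹5.69 = ₹488.91325
Bill = ₹668.91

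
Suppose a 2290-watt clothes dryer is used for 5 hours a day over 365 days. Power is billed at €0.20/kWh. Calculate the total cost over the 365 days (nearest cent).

€835.85

Runtime = 5 h/day × 365 days = 1825 h
Energy = 2.29 kW × 1825 h = 4179.25 kWh
Cost = 4179.25 kWh × €0.20/kWh = €835.85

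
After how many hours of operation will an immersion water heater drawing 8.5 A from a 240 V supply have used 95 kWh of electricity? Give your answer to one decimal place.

46.6 h

Power = 8.5 A × 240 V = 2040 W = 2.04 kW
Hours = 95 kWh ÷ 2.04 kW = 46.6 h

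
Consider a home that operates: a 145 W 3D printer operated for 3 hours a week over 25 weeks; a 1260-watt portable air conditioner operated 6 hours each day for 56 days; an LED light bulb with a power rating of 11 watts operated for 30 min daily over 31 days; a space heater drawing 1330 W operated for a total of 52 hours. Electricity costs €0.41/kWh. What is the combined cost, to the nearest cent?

€206.46

3D printer: Runtime = 3 h/week × 25 weeks = 75 h
3D printer: 0.145 kW × 75 h = 10.875 kWh
portable air conditioner: Runtime = 6 h/day × 56 days = 336 h
portable air conditioner: 1.26 kW × 336 h = 423.36 kWh
LED light bulb: Runtime = 30 min × 31 = 930 min = 15.5 h
LED light bulb: 0.011 kW × 15.5 h = 0.1705 kWh
space heater: 1.33 kW × 52 h = 69.16 kWh
Total energy = 503.5655 kWh
Cost = 503.5655 × €0.41 = €206.46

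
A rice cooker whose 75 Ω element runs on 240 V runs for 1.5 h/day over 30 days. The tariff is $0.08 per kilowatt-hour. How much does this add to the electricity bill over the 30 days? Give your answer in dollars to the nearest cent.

$2.76

Power = V²/R = 240²/75 = 768 W = 0.768 kW
Runtime = 1.5 h/day × 30 days = 45 h
Energy = 0.768 kW × 45 h = 34.56 kWh
Cost = 34.56 kWh × $0.08/kWh = $2.76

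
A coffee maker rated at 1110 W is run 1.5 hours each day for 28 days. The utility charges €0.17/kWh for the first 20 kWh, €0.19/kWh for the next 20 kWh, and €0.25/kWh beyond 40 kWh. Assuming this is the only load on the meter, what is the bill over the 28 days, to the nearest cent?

Runtime = 1.5 h/day × 28 days = 42 h
Energy = 1.11 kW × 42 h = 46.62 kWh
Tier 1 (0–20 kWh): 20 × €0.17 = €3.4
Tier 2 (20–40 kWh): 20 × €0.19 = €3.8
Above 40 kWh: 6.62 × €0.25 = €1.655
Bill = €8.86

€8.86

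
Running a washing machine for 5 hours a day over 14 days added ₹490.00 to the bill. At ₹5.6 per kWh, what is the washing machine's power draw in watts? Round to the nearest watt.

Energy = ₹490.00 ÷ ₹5.6/kWh = 87.5 kWh
Runtime = 5 h/day × 14 days = 70 h
Power = 87.5 kWh ÷ 70 h = 1.25 kW = 1250 W

1250 W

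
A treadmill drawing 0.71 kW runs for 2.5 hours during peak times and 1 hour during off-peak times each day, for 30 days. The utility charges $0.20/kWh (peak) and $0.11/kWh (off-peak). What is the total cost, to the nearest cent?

$12.99

Peak energy = 0.71 kW × 2.5 h × 30 = 53.25 kWh
Off-peak energy = 0.71 kW × 1 h × 30 = 21.3 kWh
Cost = 53.25 × $0.20 + 21.3 × $0.11 = $10.65 + $2.343 = $12.99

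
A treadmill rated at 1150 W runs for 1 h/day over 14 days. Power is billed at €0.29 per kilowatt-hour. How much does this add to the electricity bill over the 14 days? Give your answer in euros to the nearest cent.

Runtime = 1 h/day × 14 days = 14 h
Energy = 1.15 kW × 14 h = 16.1 kWh
Cost = 16.1 kWh × €0.29/kWh = €4.67

€4.67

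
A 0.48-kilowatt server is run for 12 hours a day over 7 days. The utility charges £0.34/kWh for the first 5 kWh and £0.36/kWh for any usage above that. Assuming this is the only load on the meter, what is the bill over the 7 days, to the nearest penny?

£14.42

Runtime = 12 h/day × 7 days = 84 h
Energy = 0.48 kW × 84 h = 40.32 kWh
Tier 1 (0–5 kWh): 5 × £0.34 = £1.7
Above 5 kWh: 35.32 × £0.36 = £12.7152
Bill = £14.42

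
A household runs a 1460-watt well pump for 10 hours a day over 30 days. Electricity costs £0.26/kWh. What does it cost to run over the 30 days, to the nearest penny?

Runtime = 10 h/day × 30 days = 300 h
Energy = 1.46 kW × 300 h = 438 kWh
Cost = 438 kWh × £0.26/kWh = £113.88

£113.88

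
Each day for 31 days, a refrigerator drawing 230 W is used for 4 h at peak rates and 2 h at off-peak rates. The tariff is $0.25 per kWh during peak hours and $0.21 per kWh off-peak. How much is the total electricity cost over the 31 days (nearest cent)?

Peak energy = 0.23 kW × 4 h × 31 = 28.52 kWh
Off-peak energy = 0.23 kW × 2 h × 31 = 14.26 kWh
Cost = 28.52 × $0.25 + 14.26 × $0.21 = $7.13 + $2.9946 = $10.12

$10.12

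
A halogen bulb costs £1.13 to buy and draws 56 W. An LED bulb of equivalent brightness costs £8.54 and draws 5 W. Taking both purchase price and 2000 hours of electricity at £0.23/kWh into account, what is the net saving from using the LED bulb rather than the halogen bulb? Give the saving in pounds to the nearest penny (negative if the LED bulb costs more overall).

£16.05

halogen bulb: £1.13 + (56/1000) kW × 2000 h × £0.23 = £1.13 + £25.76 = £26.89
LED bulb: £8.54 + (5/1000) kW × 2000 h × £0.23 = £8.54 + £2.3 = £10.84
Saving = £26.89 − £10.84 = £16.05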